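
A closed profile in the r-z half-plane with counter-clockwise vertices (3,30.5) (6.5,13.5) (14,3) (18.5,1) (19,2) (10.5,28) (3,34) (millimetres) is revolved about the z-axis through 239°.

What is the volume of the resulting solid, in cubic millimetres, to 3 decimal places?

Profile (r,z), 7 vertices: (3,30.5) (6.5,13.5) (14,3) (18.5,1) (19,2) (10.5,28) (3,34)
edge 0: (3,30.5)→(6.5,13.5)  cross = 3·13.5 − 6.5·30.5 = -157.7500; (r_i+r_j)·cross = 9.5·-157.7500 = -1498.6250
edge 1: (6.5,13.5)→(14,3)  cross = 6.5·3 − 14·13.5 = -169.5000; (r_i+r_j)·cross = 20.5·-169.5000 = -3474.7500
edge 2: (14,3)→(18.5,1)  cross = 14·1 − 18.5·3 = -41.5000; (r_i+r_j)·cross = 32.5·-41.5000 = -1348.7500
edge 3: (18.5,1)→(19,2)  cross = 18.5·2 − 19·1 = 18.0000; (r_i+r_j)·cross = 37.5·18.0000 = 675.0000
edge 4: (19,2)→(10.5,28)  cross = 19·28 − 10.5·2 = 511.0000; (r_i+r_j)·cross = 29.5·511.0000 = 15074.5000
edge 5: (10.5,28)→(3,34)  cross = 10.5·34 − 3·28 = 273.0000; (r_i+r_j)·cross = 13.5·273.0000 = 3685.5000
edge 6: (3,34)→(3,30.5)  cross = 3·30.5 − 3·34 = -10.5000; (r_i+r_j)·cross = 6·-10.5000 = -63.0000
Σcross = 422.7500 → A = |Σcross|/2 = 211.3750 mm²
Σ(r_i+r_j)·cross = 13049.8750 → first moment M = |Σ|/6 = 2174.9792
R_c = M/A = 2174.9792/211.3750 = 10.2897 mm
θ = 239° = 4.171337 rad
V = θ·R_c·A = 4.171337·10.2897·211.3750 = 9072.571 mm³

Volume = 9072.571 mm³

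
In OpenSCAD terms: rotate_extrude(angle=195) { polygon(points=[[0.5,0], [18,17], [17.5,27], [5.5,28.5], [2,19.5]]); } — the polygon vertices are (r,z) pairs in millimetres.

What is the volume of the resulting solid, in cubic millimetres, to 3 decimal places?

Profile (r,z), 5 vertices: (0.5,0) (18,17) (17.5,27) (5.5,28.5) (2,19.5)
edge 0: (0.5,0)→(18,17)  cross = 0.5·17 − 18·0 = 8.5000; (r_i+r_j)·cross = 18.5·8.5000 = 157.2500
edge 1: (18,17)→(17.5,27)  cross = 18·27 − 17.5·17 = 188.5000; (r_i+r_j)·cross = 35.5·188.5000 = 6691.7500
edge 2: (17.5,27)→(5.5,28.5)  cross = 17.5·28.5 − 5.5·27 = 350.2500; (r_i+r_j)·cross = 23·350.2500 = 8055.7500
edge 3: (5.5,28.5)→(2,19.5)  cross = 5.5·19.5 − 2·28.5 = 50.2500; (r_i+r_j)·cross = 7.5·50.2500 = 376.8750
edge 4: (2,19.5)→(0.5,0)  cross = 2·0 − 0.5·19.5 = -9.7500; (r_i+r_j)·cross = 2.5·-9.7500 = -24.3750
Σcross = 587.7500 → A = |Σcross|/2 = 293.8750 mm²
Σ(r_i+r_j)·cross = 15257.2500 → first moment M = |Σ|/6 = 2542.8750
R_c = M/A = 2542.8750/293.8750 = 8.6529 mm
θ = 195° = 3.403392 rad
V = θ·R_c·A = 3.403392·8.6529·293.8750 = 8654.401 mm³

Volume = 8654.401 mm³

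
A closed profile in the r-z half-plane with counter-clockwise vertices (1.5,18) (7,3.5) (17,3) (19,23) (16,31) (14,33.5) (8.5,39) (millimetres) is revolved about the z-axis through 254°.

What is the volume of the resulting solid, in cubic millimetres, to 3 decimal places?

Volume = 20460.217 mm³

Profile (r,z), 7 vertices: (1.5,18) (7,3.5) (17,3) (19,23) (16,31) (14,33.5) (8.5,39)
edge 0: (1.5,18)→(7,3.5)  cross = 1.5·3.5 − 7·18 = -120.7500; (r_i+r_j)·cross = 8.5·-120.7500 = -1026.3750
edge 1: (7,3.5)→(17,3)  cross = 7·3 − 17·3.5 = -38.5000; (r_i+r_j)·cross = 24·-38.5000 = -924.0000
edge 2: (17,3)→(19,23)  cross = 17·23 − 19·3 = 334.0000; (r_i+r_j)·cross = 36·334.0000 = 12024.0000
edge 3: (19,23)→(16,31)  cross = 19·31 − 16·23 = 221.0000; (r_i+r_j)·cross = 35·221.0000 = 7735.0000
edge 4: (16,31)→(14,33.5)  cross = 16·33.5 − 14·31 = 102.0000; (r_i+r_j)·cross = 30·102.0000 = 3060.0000
edge 5: (14,33.5)→(8.5,39)  cross = 14·39 − 8.5·33.5 = 261.2500; (r_i+r_j)·cross = 22.5·261.2500 = 5878.1250
edge 6: (8.5,39)→(1.5,18)  cross = 8.5·18 − 1.5·39 = 94.5000; (r_i+r_j)·cross = 10·94.5000 = 945.0000
Σcross = 853.5000 → A = |Σcross|/2 = 426.7500 mm²
Σ(r_i+r_j)·cross = 27691.7500 → first moment M = |Σ|/6 = 4615.2917
R_c = M/A = 4615.2917/426.7500 = 10.8150 mm
θ = 254° = 4.433136 rad
V = θ·R_c·A = 4.433136·10.8150·426.7500 = 20460.217 mm³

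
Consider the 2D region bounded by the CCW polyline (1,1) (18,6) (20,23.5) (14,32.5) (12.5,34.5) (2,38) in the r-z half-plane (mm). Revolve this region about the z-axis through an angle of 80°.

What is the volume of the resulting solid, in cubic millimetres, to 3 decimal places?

Volume = 6984.313 mm³

Profile (r,z), 6 vertices: (1,1) (18,6) (20,23.5) (14,32.5) (12.5,34.5) (2,38)
edge 0: (1,1)→(18,6)  cross = 1·6 − 18·1 = -12.0000; (r_i+r_j)·cross = 19·-12.0000 = -228.0000
edge 1: (18,6)→(20,23.5)  cross = 18·23.5 − 20·6 = 303.0000; (r_i+r_j)·cross = 38·303.0000 = 11514.0000
edge 2: (20,23.5)→(14,32.5)  cross = 20·32.5 − 14·23.5 = 321.0000; (r_i+r_j)·cross = 34·321.0000 = 10914.0000
edge 3: (14,32.5)→(12.5,34.5)  cross = 14·34.5 − 12.5·32.5 = 76.7500; (r_i+r_j)·cross = 26.5·76.7500 = 2033.8750
edge 4: (12.5,34.5)→(2,38)  cross = 12.5·38 − 2·34.5 = 406.0000; (r_i+r_j)·cross = 14.5·406.0000 = 5887.0000
edge 5: (2,38)→(1,1)  cross = 2·1 − 1·38 = -36.0000; (r_i+r_j)·cross = 3·-36.0000 = -108.0000
Σcross = 1058.7500 → A = |Σcross|/2 = 529.3750 mm²
Σ(r_i+r_j)·cross = 30012.8750 → first moment M = |Σ|/6 = 5002.1458
R_c = M/A = 5002.1458/529.3750 = 9.4492 mm
θ = 80° = 1.396263 rad
V = θ·R_c·A = 1.396263·9.4492·529.3750 = 6984.313 mm³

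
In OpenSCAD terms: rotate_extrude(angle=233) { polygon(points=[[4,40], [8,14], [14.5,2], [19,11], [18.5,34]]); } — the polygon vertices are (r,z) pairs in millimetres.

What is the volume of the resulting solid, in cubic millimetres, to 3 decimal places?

Volume = 18217.428 mm³

Profile (r,z), 5 vertices: (4,40) (8,14) (14.5,2) (19,11) (18.5,34)
edge 0: (4,40)→(8,14)  cross = 4·14 − 8·40 = -264.0000; (r_i+r_j)·cross = 12·-264.0000 = -3168.0000
edge 1: (8,14)→(14.5,2)  cross = 8·2 − 14.5·14 = -187.0000; (r_i+r_j)·cross = 22.5·-187.0000 = -4207.5000
edge 2: (14.5,2)→(19,11)  cross = 14.5·11 − 19·2 = 121.5000; (r_i+r_j)·cross = 33.5·121.5000 = 4070.2500
edge 3: (19,11)→(18.5,34)  cross = 19·34 − 18.5·11 = 442.5000; (r_i+r_j)·cross = 37.5·442.5000 = 16593.7500
edge 4: (18.5,34)→(4,40)  cross = 18.5·40 − 4·34 = 604.0000; (r_i+r_j)·cross = 22.5·604.0000 = 13590.0000
Σcross = 717.0000 → A = |Σcross|/2 = 358.5000 mm²
Σ(r_i+r_j)·cross = 26878.5000 → first moment M = |Σ|/6 = 4479.7500
R_c = M/A = 4479.7500/358.5000 = 12.4958 mm
θ = 233° = 4.066617 rad
V = θ·R_c·A = 4.066617·12.4958·358.5000 = 18217.428 mm³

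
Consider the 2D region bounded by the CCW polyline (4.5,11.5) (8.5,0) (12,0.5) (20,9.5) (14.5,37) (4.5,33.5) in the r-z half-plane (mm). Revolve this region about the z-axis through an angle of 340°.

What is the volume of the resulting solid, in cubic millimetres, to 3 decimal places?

Profile (r,z), 6 vertices: (4.5,11.5) (8.5,0) (12,0.5) (20,9.5) (14.5,37) (4.5,33.5)
edge 0: (4.5,11.5)→(8.5,0)  cross = 4.5·0 − 8.5·11.5 = -97.7500; (r_i+r_j)·cross = 13·-97.7500 = -1270.7500
edge 1: (8.5,0)→(12,0.5)  cross = 8.5·0.5 − 12·0 = 4.2500; (r_i+r_j)·cross = 20.5·4.2500 = 87.1250
edge 2: (12,0.5)→(20,9.5)  cross = 12·9.5 − 20·0.5 = 104.0000; (r_i+r_j)·cross = 32·104.0000 = 3328.0000
edge 3: (20,9.5)→(14.5,37)  cross = 20·37 − 14.5·9.5 = 602.2500; (r_i+r_j)·cross = 34.5·602.2500 = 20777.6250
edge 4: (14.5,37)→(4.5,33.5)  cross = 14.5·33.5 − 4.5·37 = 319.2500; (r_i+r_j)·cross = 19·319.2500 = 6065.7500
edge 5: (4.5,33.5)→(4.5,11.5)  cross = 4.5·11.5 − 4.5·33.5 = -99.0000; (r_i+r_j)·cross = 9·-99.0000 = -891.0000
Σcross = 833.0000 → A = |Σcross|/2 = 416.5000 mm²
Σ(r_i+r_j)·cross = 28096.7500 → first moment M = |Σ|/6 = 4682.7917
R_c = M/A = 4682.7917/416.5000 = 11.2432 mm
θ = 340° = 5.934119 rad
V = θ·R_c·A = 5.934119·11.2432·416.5000 = 27788.245 mm³

Volume = 27788.245 mm³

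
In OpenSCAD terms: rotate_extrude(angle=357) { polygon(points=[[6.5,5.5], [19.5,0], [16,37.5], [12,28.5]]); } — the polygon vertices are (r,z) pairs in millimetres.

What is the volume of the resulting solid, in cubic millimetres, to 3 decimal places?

Volume = 21945.746 mm³

Profile (r,z), 4 vertices: (6.5,5.5) (19.5,0) (16,37.5) (12,28.5)
edge 0: (6.5,5.5)→(19.5,0)  cross = 6.5·0 − 19.5·5.5 = -107.2500; (r_i+r_j)·cross = 26·-107.2500 = -2788.5000
edge 1: (19.5,0)→(16,37.5)  cross = 19.5·37.5 − 16·0 = 731.2500; (r_i+r_j)·cross = 35.5·731.2500 = 25959.3750
edge 2: (16,37.5)→(12,28.5)  cross = 16·28.5 − 12·37.5 = 6.0000; (r_i+r_j)·cross = 28·6.0000 = 168.0000
edge 3: (12,28.5)→(6.5,5.5)  cross = 12·5.5 − 6.5·28.5 = -119.2500; (r_i+r_j)·cross = 18.5·-119.2500 = -2206.1250
Σcross = 510.7500 → A = |Σcross|/2 = 255.3750 mm²
Σ(r_i+r_j)·cross = 21132.7500 → first moment M = |Σ|/6 = 3522.1250
R_c = M/A = 3522.1250/255.3750 = 13.7920 mm
θ = 357° = 6.230825 rad
V = θ·R_c·A = 6.230825·13.7920·255.3750 = 21945.746 mm³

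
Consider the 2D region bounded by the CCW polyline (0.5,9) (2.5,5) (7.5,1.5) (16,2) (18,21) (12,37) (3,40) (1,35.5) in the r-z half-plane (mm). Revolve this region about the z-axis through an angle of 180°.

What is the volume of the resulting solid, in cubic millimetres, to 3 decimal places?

Profile (r,z), 8 vertices: (0.5,9) (2.5,5) (7.5,1.5) (16,2) (18,21) (12,37) (3,40) (1,35.5)
edge 0: (0.5,9)→(2.5,5)  cross = 0.5·5 − 2.5·9 = -20.0000; (r_i+r_j)·cross = 3·-20.0000 = -60.0000
edge 1: (2.5,5)→(7.5,1.5)  cross = 2.5·1.5 − 7.5·5 = -33.7500; (r_i+r_j)·cross = 10·-33.7500 = -337.5000
edge 2: (7.5,1.5)→(16,2)  cross = 7.5·2 − 16·1.5 = -9.0000; (r_i+r_j)·cross = 23.5·-9.0000 = -211.5000
edge 3: (16,2)→(18,21)  cross = 16·21 − 18·2 = 300.0000; (r_i+r_j)·cross = 34·300.0000 = 10200.0000
edge 4: (18,21)→(12,37)  cross = 18·37 − 12·21 = 414.0000; (r_i+r_j)·cross = 30·414.0000 = 12420.0000
edge 5: (12,37)→(3,40)  cross = 12·40 − 3·37 = 369.0000; (r_i+r_j)·cross = 15·369.0000 = 5535.0000
edge 6: (3,40)→(1,35.5)  cross = 3·35.5 − 1·40 = 66.5000; (r_i+r_j)·cross = 4·66.5000 = 266.0000
edge 7: (1,35.5)→(0.5,9)  cross = 1·9 − 0.5·35.5 = -8.7500; (r_i+r_j)·cross = 1.5·-8.7500 = -13.1250
Σcross = 1078.0000 → A = |Σcross|/2 = 539.0000 mm²
Σ(r_i+r_j)·cross = 27798.8750 → first moment M = |Σ|/6 = 4633.1458
R_c = M/A = 4633.1458/539.0000 = 8.5958 mm
θ = 180° = 3.141593 rad
V = θ·R_c·A = 3.141593·8.5958·539.0000 = 14555.457 mm³

Volume = 14555.457 mm³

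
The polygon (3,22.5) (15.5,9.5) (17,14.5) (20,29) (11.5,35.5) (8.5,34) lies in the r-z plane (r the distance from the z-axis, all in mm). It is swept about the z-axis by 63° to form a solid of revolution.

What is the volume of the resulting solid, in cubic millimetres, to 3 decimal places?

Volume = 3356.055 mm³

Profile (r,z), 6 vertices: (3,22.5) (15.5,9.5) (17,14.5) (20,29) (11.5,35.5) (8.5,34)
edge 0: (3,22.5)→(15.5,9.5)  cross = 3·9.5 − 15.5·22.5 = -320.2500; (r_i+r_j)·cross = 18.5·-320.2500 = -5924.6250
edge 1: (15.5,9.5)→(17,14.5)  cross = 15.5·14.5 − 17·9.5 = 63.2500; (r_i+r_j)·cross = 32.5·63.2500 = 2055.6250
edge 2: (17,14.5)→(20,29)  cross = 17·29 − 20·14.5 = 203.0000; (r_i+r_j)·cross = 37·203.0000 = 7511.0000
edge 3: (20,29)→(11.5,35.5)  cross = 20·35.5 − 11.5·29 = 376.5000; (r_i+r_j)·cross = 31.5·376.5000 = 11859.7500
edge 4: (11.5,35.5)→(8.5,34)  cross = 11.5·34 − 8.5·35.5 = 89.2500; (r_i+r_j)·cross = 20·89.2500 = 1785.0000
edge 5: (8.5,34)→(3,22.5)  cross = 8.5·22.5 − 3·34 = 89.2500; (r_i+r_j)·cross = 11.5·89.2500 = 1026.3750
Σcross = 501.0000 → A = |Σcross|/2 = 250.5000 mm²
Σ(r_i+r_j)·cross = 18313.1250 → first moment M = |Σ|/6 = 3052.1875
R_c = M/A = 3052.1875/250.5000 = 12.1844 mm
θ = 63° = 1.099557 rad
V = θ·R_c·A = 1.099557·12.1844·250.5000 = 3356.055 mm³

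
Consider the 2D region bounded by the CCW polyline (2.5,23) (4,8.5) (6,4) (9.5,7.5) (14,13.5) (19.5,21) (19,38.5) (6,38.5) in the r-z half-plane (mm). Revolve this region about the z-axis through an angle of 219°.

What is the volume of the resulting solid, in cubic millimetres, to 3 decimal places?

Volume = 17381.698 mm³

Profile (r,z), 8 vertices: (2.5,23) (4,8.5) (6,4) (9.5,7.5) (14,13.5) (19.5,21) (19,38.5) (6,38.5)
edge 0: (2.5,23)→(4,8.5)  cross = 2.5·8.5 − 4·23 = -70.7500; (r_i+r_j)·cross = 6.5·-70.7500 = -459.8750
edge 1: (4,8.5)→(6,4)  cross = 4·4 − 6·8.5 = -35.0000; (r_i+r_j)·cross = 10·-35.0000 = -350.0000
edge 2: (6,4)→(9.5,7.5)  cross = 6·7.5 − 9.5·4 = 7.0000; (r_i+r_j)·cross = 15.5·7.0000 = 108.5000
edge 3: (9.5,7.5)→(14,13.5)  cross = 9.5·13.5 − 14·7.5 = 23.2500; (r_i+r_j)·cross = 23.5·23.2500 = 546.3750
edge 4: (14,13.5)→(19.5,21)  cross = 14·21 − 19.5·13.5 = 30.7500; (r_i+r_j)·cross = 33.5·30.7500 = 1030.1250
edge 5: (19.5,21)→(19,38.5)  cross = 19.5·38.5 − 19·21 = 351.7500; (r_i+r_j)·cross = 38.5·351.7500 = 13542.3750
edge 6: (19,38.5)→(6,38.5)  cross = 19·38.5 − 6·38.5 = 500.5000; (r_i+r_j)·cross = 25·500.5000 = 12512.5000
edge 7: (6,38.5)→(2.5,23)  cross = 6·23 − 2.5·38.5 = 41.7500; (r_i+r_j)·cross = 8.5·41.7500 = 354.8750
Σcross = 849.2500 → A = |Σcross|/2 = 424.6250 mm²
Σ(r_i+r_j)·cross = 27284.8750 → first moment M = |Σ|/6 = 4547.4792
R_c = M/A = 4547.4792/424.6250 = 10.7094 mm
θ = 219° = 3.822271 rad
V = θ·R_c·A = 3.822271·10.7094·424.6250 = 17381.698 mm³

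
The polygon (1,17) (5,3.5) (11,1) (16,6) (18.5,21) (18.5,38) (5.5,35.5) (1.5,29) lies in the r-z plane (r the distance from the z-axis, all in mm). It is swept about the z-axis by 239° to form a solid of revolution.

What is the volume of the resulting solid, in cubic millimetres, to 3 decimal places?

Volume = 21694.428 mm³

Profile (r,z), 8 vertices: (1,17) (5,3.5) (11,1) (16,6) (18.5,21) (18.5,38) (5.5,35.5) (1.5,29)
edge 0: (1,17)→(5,3.5)  cross = 1·3.5 − 5·17 = -81.5000; (r_i+r_j)·cross = 6·-81.5000 = -489.0000
edge 1: (5,3.5)→(11,1)  cross = 5·1 − 11·3.5 = -33.5000; (r_i+r_j)·cross = 16·-33.5000 = -536.0000
edge 2: (11,1)→(16,6)  cross = 11·6 − 16·1 = 50.0000; (r_i+r_j)·cross = 27·50.0000 = 1350.0000
edge 3: (16,6)→(18.5,21)  cross = 16·21 − 18.5·6 = 225.0000; (r_i+r_j)·cross = 34.5·225.0000 = 7762.5000
edge 4: (18.5,21)→(18.5,38)  cross = 18.5·38 − 18.5·21 = 314.5000; (r_i+r_j)·cross = 37·314.5000 = 11636.5000
edge 5: (18.5,38)→(5.5,35.5)  cross = 18.5·35.5 − 5.5·38 = 447.7500; (r_i+r_j)·cross = 24·447.7500 = 10746.0000
edge 6: (5.5,35.5)→(1.5,29)  cross = 5.5·29 − 1.5·35.5 = 106.2500; (r_i+r_j)·cross = 7·106.2500 = 743.7500
edge 7: (1.5,29)→(1,17)  cross = 1.5·17 − 1·29 = -3.5000; (r_i+r_j)·cross = 2.5·-3.5000 = -8.7500
Σcross = 1025.0000 → A = |Σcross|/2 = 512.5000 mm²
Σ(r_i+r_j)·cross = 31205.0000 → first moment M = |Σ|/6 = 5200.8333
R_c = M/A = 5200.8333/512.5000 = 10.1480 mm
θ = 239° = 4.171337 rad
V = θ·R_c·A = 4.171337·10.1480·512.5000 = 21694.428 mm³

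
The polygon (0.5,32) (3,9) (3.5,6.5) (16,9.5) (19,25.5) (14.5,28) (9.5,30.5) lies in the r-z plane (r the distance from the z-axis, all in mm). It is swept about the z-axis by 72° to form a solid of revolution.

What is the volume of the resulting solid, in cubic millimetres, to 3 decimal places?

Profile (r,z), 7 vertices: (0.5,32) (3,9) (3.5,6.5) (16,9.5) (19,25.5) (14.5,28) (9.5,30.5)
edge 0: (0.5,32)→(3,9)  cross = 0.5·9 − 3·32 = -91.5000; (r_i+r_j)·cross = 3.5·-91.5000 = -320.2500
edge 1: (3,9)→(3.5,6.5)  cross = 3·6.5 − 3.5·9 = -12.0000; (r_i+r_j)·cross = 6.5·-12.0000 = -78.0000
edge 2: (3.5,6.5)→(16,9.5)  cross = 3.5·9.5 − 16·6.5 = -70.7500; (r_i+r_j)·cross = 19.5·-70.7500 = -1379.6250
edge 3: (16,9.5)→(19,25.5)  cross = 16·25.5 − 19·9.5 = 227.5000; (r_i+r_j)·cross = 35·227.5000 = 7962.5000
edge 4: (19,25.5)→(14.5,28)  cross = 19·28 − 14.5·25.5 = 162.2500; (r_i+r_j)·cross = 33.5·162.2500 = 5435.3750
edge 5: (14.5,28)→(9.5,30.5)  cross = 14.5·30.5 − 9.5·28 = 176.2500; (r_i+r_j)·cross = 24·176.2500 = 4230.0000
edge 6: (9.5,30.5)→(0.5,32)  cross = 9.5·32 − 0.5·30.5 = 288.7500; (r_i+r_j)·cross = 10·288.7500 = 2887.5000
Σcross = 680.5000 → A = |Σcross|/2 = 340.2500 mm²
Σ(r_i+r_j)·cross = 18737.5000 → first moment M = |Σ|/6 = 3122.9167
R_c = M/A = 3122.9167/340.2500 = 9.1783 mm
θ = 72° = 1.256637 rad
V = θ·R_c·A = 1.256637·9.1783·340.2500 = 3924.373 mm³

Volume = 3924.373 mm³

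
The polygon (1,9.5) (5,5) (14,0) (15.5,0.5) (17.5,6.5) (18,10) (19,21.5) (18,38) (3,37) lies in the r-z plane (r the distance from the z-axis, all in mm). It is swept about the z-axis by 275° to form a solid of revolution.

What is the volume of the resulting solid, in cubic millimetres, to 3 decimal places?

Volume = 27964.792 mm³

Profile (r,z), 9 vertices: (1,9.5) (5,5) (14,0) (15.5,0.5) (17.5,6.5) (18,10) (19,21.5) (18,38) (3,37)
edge 0: (1,9.5)→(5,5)  cross = 1·5 − 5·9.5 = -42.5000; (r_i+r_j)·cross = 6·-42.5000 = -255.0000
edge 1: (5,5)→(14,0)  cross = 5·0 − 14·5 = -70.0000; (r_i+r_j)·cross = 19·-70.0000 = -1330.0000
edge 2: (14,0)→(15.5,0.5)  cross = 14·0.5 − 15.5·0 = 7.0000; (r_i+r_j)·cross = 29.5·7.0000 = 206.5000
edge 3: (15.5,0.5)→(17.5,6.5)  cross = 15.5·6.5 − 17.5·0.5 = 92.0000; (r_i+r_j)·cross = 33·92.0000 = 3036.0000
edge 4: (17.5,6.5)→(18,10)  cross = 17.5·10 − 18·6.5 = 58.0000; (r_i+r_j)·cross = 35.5·58.0000 = 2059.0000
edge 5: (18,10)→(19,21.5)  cross = 18·21.5 − 19·10 = 197.0000; (r_i+r_j)·cross = 37·197.0000 = 7289.0000
edge 6: (19,21.5)→(18,38)  cross = 19·38 − 18·21.5 = 335.0000; (r_i+r_j)·cross = 37·335.0000 = 12395.0000
edge 7: (18,38)→(3,37)  cross = 18·37 − 3·38 = 552.0000; (r_i+r_j)·cross = 21·552.0000 = 11592.0000
edge 8: (3,37)→(1,9.5)  cross = 3·9.5 − 1·37 = -8.5000; (r_i+r_j)·cross = 4·-8.5000 = -34.0000
Σcross = 1120.0000 → A = |Σcross|/2 = 560.0000 mm²
Σ(r_i+r_j)·cross = 34958.5000 → first moment M = |Σ|/6 = 5826.4167
R_c = M/A = 5826.4167/560.0000 = 10.4043 mm
θ = 275° = 4.799655 rad
V = θ·R_c·A = 4.799655·10.4043·560.0000 = 27964.792 mm³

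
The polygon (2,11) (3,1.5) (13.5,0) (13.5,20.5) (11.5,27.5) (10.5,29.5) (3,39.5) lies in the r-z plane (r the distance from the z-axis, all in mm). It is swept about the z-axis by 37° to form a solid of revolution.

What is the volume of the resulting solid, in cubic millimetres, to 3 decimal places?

Profile (r,z), 7 vertices: (2,11) (3,1.5) (13.5,0) (13.5,20.5) (11.5,27.5) (10.5,29.5) (3,39.5)
edge 0: (2,11)→(3,1.5)  cross = 2·1.5 − 3·11 = -30.0000; (r_i+r_j)·cross = 5·-30.0000 = -150.0000
edge 1: (3,1.5)→(13.5,0)  cross = 3·0 − 13.5·1.5 = -20.2500; (r_i+r_j)·cross = 16.5·-20.2500 = -334.1250
edge 2: (13.5,0)→(13.5,20.5)  cross = 13.5·20.5 − 13.5·0 = 276.7500; (r_i+r_j)·cross = 27·276.7500 = 7472.2500
edge 3: (13.5,20.5)→(11.5,27.5)  cross = 13.5·27.5 − 11.5·20.5 = 135.5000; (r_i+r_j)·cross = 25·135.5000 = 3387.5000
edge 4: (11.5,27.5)→(10.5,29.5)  cross = 11.5·29.5 − 10.5·27.5 = 50.5000; (r_i+r_j)·cross = 22·50.5000 = 1111.0000
edge 5: (10.5,29.5)→(3,39.5)  cross = 10.5·39.5 − 3·29.5 = 326.2500; (r_i+r_j)·cross = 13.5·326.2500 = 4404.3750
edge 6: (3,39.5)→(2,11)  cross = 3·11 − 2·39.5 = -46.0000; (r_i+r_j)·cross = 5·-46.0000 = -230.0000
Σcross = 692.7500 → A = |Σcross|/2 = 346.3750 mm²
Σ(r_i+r_j)·cross = 15661.0000 → first moment M = |Σ|/6 = 2610.1667
R_c = M/A = 2610.1667/346.3750 = 7.5357 mm
θ = 37° = 0.645772 rad
V = θ·R_c·A = 0.645772·7.5357·346.3750 = 1685.572 mm³

Volume = 1685.572 mm³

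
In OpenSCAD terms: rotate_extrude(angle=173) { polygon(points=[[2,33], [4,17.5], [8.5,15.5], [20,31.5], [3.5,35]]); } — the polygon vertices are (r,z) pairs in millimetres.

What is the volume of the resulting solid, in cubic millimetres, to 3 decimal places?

Profile (r,z), 5 vertices: (2,33) (4,17.5) (8.5,15.5) (20,31.5) (3.5,35)
edge 0: (2,33)→(4,17.5)  cross = 2·17.5 − 4·33 = -97.0000; (r_i+r_j)·cross = 6·-97.0000 = -582.0000
edge 1: (4,17.5)→(8.5,15.5)  cross = 4·15.5 − 8.5·17.5 = -86.7500; (r_i+r_j)·cross = 12.5·-86.7500 = -1084.3750
edge 2: (8.5,15.5)→(20,31.5)  cross = 8.5·31.5 − 20·15.5 = -42.2500; (r_i+r_j)·cross = 28.5·-42.2500 = -1204.1250
edge 3: (20,31.5)→(3.5,35)  cross = 20·35 − 3.5·31.5 = 589.7500; (r_i+r_j)·cross = 23.5·589.7500 = 13859.1250
edge 4: (3.5,35)→(2,33)  cross = 3.5·33 − 2·35 = 45.5000; (r_i+r_j)·cross = 5.5·45.5000 = 250.2500
Σcross = 409.2500 → A = |Σcross|/2 = 204.6250 mm²
Σ(r_i+r_j)·cross = 11238.8750 → first moment M = |Σ|/6 = 1873.1458
R_c = M/A = 1873.1458/204.6250 = 9.1540 mm
θ = 173° = 3.019420 rad
V = θ·R_c·A = 3.019420·9.1540·204.6250 = 5655.813 mm³

Volume = 5655.813 mm³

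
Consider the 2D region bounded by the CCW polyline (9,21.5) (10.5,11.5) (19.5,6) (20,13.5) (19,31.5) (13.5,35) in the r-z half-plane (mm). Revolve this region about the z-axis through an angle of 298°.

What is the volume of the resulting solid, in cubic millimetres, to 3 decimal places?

Volume = 17543.680 mm³

Profile (r,z), 6 vertices: (9,21.5) (10.5,11.5) (19.5,6) (20,13.5) (19,31.5) (13.5,35)
edge 0: (9,21.5)→(10.5,11.5)  cross = 9·11.5 − 10.5·21.5 = -122.2500; (r_i+r_j)·cross = 19.5·-122.2500 = -2383.8750
edge 1: (10.5,11.5)→(19.5,6)  cross = 10.5·6 − 19.5·11.5 = -161.2500; (r_i+r_j)·cross = 30·-161.2500 = -4837.5000
edge 2: (19.5,6)→(20,13.5)  cross = 19.5·13.5 − 20·6 = 143.2500; (r_i+r_j)·cross = 39.5·143.2500 = 5658.3750
edge 3: (20,13.5)→(19,31.5)  cross = 20·31.5 − 19·13.5 = 373.5000; (r_i+r_j)·cross = 39·373.5000 = 14566.5000
edge 4: (19,31.5)→(13.5,35)  cross = 19·35 − 13.5·31.5 = 239.7500; (r_i+r_j)·cross = 32.5·239.7500 = 7791.8750
edge 5: (13.5,35)→(9,21.5)  cross = 13.5·21.5 − 9·35 = -24.7500; (r_i+r_j)·cross = 22.5·-24.7500 = -556.8750
Σcross = 448.2500 → A = |Σcross|/2 = 224.1250 mm²
Σ(r_i+r_j)·cross = 20238.5000 → first moment M = |Σ|/6 = 3373.0833
R_c = M/A = 3373.0833/224.1250 = 15.0500 mm
θ = 298° = 5.201081 rad
V = θ·R_c·A = 5.201081·15.0500·224.1250 = 17543.680 mm³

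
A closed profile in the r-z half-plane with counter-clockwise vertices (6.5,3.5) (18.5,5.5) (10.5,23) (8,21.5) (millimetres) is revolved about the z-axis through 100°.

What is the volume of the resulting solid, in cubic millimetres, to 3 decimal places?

Volume = 2644.683 mm³

Profile (r,z), 4 vertices: (6.5,3.5) (18.5,5.5) (10.5,23) (8,21.5)
edge 0: (6.5,3.5)→(18.5,5.5)  cross = 6.5·5.5 − 18.5·3.5 = -29.0000; (r_i+r_j)·cross = 25·-29.0000 = -725.0000
edge 1: (18.5,5.5)→(10.5,23)  cross = 18.5·23 − 10.5·5.5 = 367.7500; (r_i+r_j)·cross = 29·367.7500 = 10664.7500
edge 2: (10.5,23)→(8,21.5)  cross = 10.5·21.5 − 8·23 = 41.7500; (r_i+r_j)·cross = 18.5·41.7500 = 772.3750
edge 3: (8,21.5)→(6.5,3.5)  cross = 8·3.5 − 6.5·21.5 = -111.7500; (r_i+r_j)·cross = 14.5·-111.7500 = -1620.3750
Σcross = 268.7500 → A = |Σcross|/2 = 134.3750 mm²
Σ(r_i+r_j)·cross = 9091.7500 → first moment M = |Σ|/6 = 1515.2917
R_c = M/A = 1515.2917/134.3750 = 11.2766 mm
θ = 100° = 1.745329 rad
V = θ·R_c·A = 1.745329·11.2766·134.3750 = 2644.683 mm³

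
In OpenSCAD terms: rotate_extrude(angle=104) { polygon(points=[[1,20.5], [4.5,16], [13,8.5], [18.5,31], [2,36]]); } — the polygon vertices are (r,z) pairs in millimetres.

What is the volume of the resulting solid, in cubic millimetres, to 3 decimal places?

Profile (r,z), 5 vertices: (1,20.5) (4.5,16) (13,8.5) (18.5,31) (2,36)
edge 0: (1,20.5)→(4.5,16)  cross = 1·16 − 4.5·20.5 = -76.2500; (r_i+r_j)·cross = 5.5·-76.2500 = -419.3750
edge 1: (4.5,16)→(13,8.5)  cross = 4.5·8.5 − 13·16 = -169.7500; (r_i+r_j)·cross = 17.5·-169.7500 = -2970.6250
edge 2: (13,8.5)→(18.5,31)  cross = 13·31 − 18.5·8.5 = 245.7500; (r_i+r_j)·cross = 31.5·245.7500 = 7741.1250
edge 3: (18.5,31)→(2,36)  cross = 18.5·36 − 2·31 = 604.0000; (r_i+r_j)·cross = 20.5·604.0000 = 12382.0000
edge 4: (2,36)→(1,20.5)  cross = 2·20.5 − 1·36 = 5.0000; (r_i+r_j)·cross = 3·5.0000 = 15.0000
Σcross = 608.7500 → A = |Σcross|/2 = 304.3750 mm²
Σ(r_i+r_j)·cross = 16748.1250 → first moment M = |Σ|/6 = 2791.3542
R_c = M/A = 2791.3542/304.3750 = 9.1708 mm
θ = 104° = 1.815142 rad
V = θ·R_c·A = 1.815142·9.1708·304.3750 = 5066.705 mm³

Volume = 5066.705 mm³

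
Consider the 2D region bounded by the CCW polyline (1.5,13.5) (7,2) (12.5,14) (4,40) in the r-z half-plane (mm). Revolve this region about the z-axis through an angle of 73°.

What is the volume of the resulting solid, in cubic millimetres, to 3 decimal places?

Profile (r,z), 4 vertices: (1.5,13.5) (7,2) (12.5,14) (4,40)
edge 0: (1.5,13.5)→(7,2)  cross = 1.5·2 − 7·13.5 = -91.5000; (r_i+r_j)·cross = 8.5·-91.5000 = -777.7500
edge 1: (7,2)→(12.5,14)  cross = 7·14 − 12.5·2 = 73.0000; (r_i+r_j)·cross = 19.5·73.0000 = 1423.5000
edge 2: (12.5,14)→(4,40)  cross = 12.5·40 − 4·14 = 444.0000; (r_i+r_j)·cross = 16.5·444.0000 = 7326.0000
edge 3: (4,40)→(1.5,13.5)  cross = 4·13.5 − 1.5·40 = -6.0000; (r_i+r_j)·cross = 5.5·-6.0000 = -33.0000
Σcross = 419.5000 → A = |Σcross|/2 = 209.7500 mm²
Σ(r_i+r_j)·cross = 7938.7500 → first moment M = |Σ|/6 = 1323.1250
R_c = M/A = 1323.1250/209.7500 = 6.3081 mm
θ = 73° = 1.274090 rad
V = θ·R_c·A = 1.274090·6.3081·209.7500 = 1685.781 mm³

Volume = 1685.781 mm³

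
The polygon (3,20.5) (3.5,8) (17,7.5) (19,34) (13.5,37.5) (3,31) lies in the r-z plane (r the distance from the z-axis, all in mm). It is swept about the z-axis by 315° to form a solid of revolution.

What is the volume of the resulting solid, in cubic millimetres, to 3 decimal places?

Volume = 24022.123 mm³

Profile (r,z), 6 vertices: (3,20.5) (3.5,8) (17,7.5) (19,34) (13.5,37.5) (3,31)
edge 0: (3,20.5)→(3.5,8)  cross = 3·8 − 3.5·20.5 = -47.7500; (r_i+r_j)·cross = 6.5·-47.7500 = -310.3750
edge 1: (3.5,8)→(17,7.5)  cross = 3.5·7.5 − 17·8 = -109.7500; (r_i+r_j)·cross = 20.5·-109.7500 = -2249.8750
edge 2: (17,7.5)→(19,34)  cross = 17·34 − 19·7.5 = 435.5000; (r_i+r_j)·cross = 36·435.5000 = 15678.0000
edge 3: (19,34)→(13.5,37.5)  cross = 19·37.5 − 13.5·34 = 253.5000; (r_i+r_j)·cross = 32.5·253.5000 = 8238.7500
edge 4: (13.5,37.5)→(3,31)  cross = 13.5·31 − 3·37.5 = 306.0000; (r_i+r_j)·cross = 16.5·306.0000 = 5049.0000
edge 5: (3,31)→(3,20.5)  cross = 3·20.5 − 3·31 = -31.5000; (r_i+r_j)·cross = 6·-31.5000 = -189.0000
Σcross = 806.0000 → A = |Σcross|/2 = 403.0000 mm²
Σ(r_i+r_j)·cross = 26216.5000 → first moment M = |Σ|/6 = 4369.4167
R_c = M/A = 4369.4167/403.0000 = 10.8422 mm
θ = 315° = 5.497787 rad
V = θ·R_c·A = 5.497787·10.8422·403.0000 = 24022.123 mm³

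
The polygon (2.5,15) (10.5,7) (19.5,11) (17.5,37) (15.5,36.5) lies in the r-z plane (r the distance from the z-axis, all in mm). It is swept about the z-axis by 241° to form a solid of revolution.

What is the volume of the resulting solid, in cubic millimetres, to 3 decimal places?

Volume = 15295.829 mm³

Profile (r,z), 5 vertices: (2.5,15) (10.5,7) (19.5,11) (17.5,37) (15.5,36.5)
edge 0: (2.5,15)→(10.5,7)  cross = 2.5·7 − 10.5·15 = -140.0000; (r_i+r_j)·cross = 13·-140.0000 = -1820.0000
edge 1: (10.5,7)→(19.5,11)  cross = 10.5·11 − 19.5·7 = -21.0000; (r_i+r_j)·cross = 30·-21.0000 = -630.0000
edge 2: (19.5,11)→(17.5,37)  cross = 19.5·37 − 17.5·11 = 529.0000; (r_i+r_j)·cross = 37·529.0000 = 19573.0000
edge 3: (17.5,37)→(15.5,36.5)  cross = 17.5·36.5 − 15.5·37 = 65.2500; (r_i+r_j)·cross = 33·65.2500 = 2153.2500
edge 4: (15.5,36.5)→(2.5,15)  cross = 15.5·15 − 2.5·36.5 = 141.2500; (r_i+r_j)·cross = 18·141.2500 = 2542.5000
Σcross = 574.5000 → A = |Σcross|/2 = 287.2500 mm²
Σ(r_i+r_j)·cross = 21818.7500 → first moment M = |Σ|/6 = 3636.4583
R_c = M/A = 3636.4583/287.2500 = 12.6596 mm
θ = 241° = 4.206243 rad
V = θ·R_c·A = 4.206243·12.6596·287.2500 = 15295.829 mm³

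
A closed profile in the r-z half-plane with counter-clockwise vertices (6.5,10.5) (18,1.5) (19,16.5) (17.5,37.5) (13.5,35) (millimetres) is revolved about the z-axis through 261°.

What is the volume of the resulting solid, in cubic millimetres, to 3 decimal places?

Profile (r,z), 5 vertices: (6.5,10.5) (18,1.5) (19,16.5) (17.5,37.5) (13.5,35)
edge 0: (6.5,10.5)→(18,1.5)  cross = 6.5·1.5 − 18·10.5 = -179.2500; (r_i+r_j)·cross = 24.5·-179.2500 = -4391.6250
edge 1: (18,1.5)→(19,16.5)  cross = 18·16.5 − 19·1.5 = 268.5000; (r_i+r_j)·cross = 37·268.5000 = 9934.5000
edge 2: (19,16.5)→(17.5,37.5)  cross = 19·37.5 − 17.5·16.5 = 423.7500; (r_i+r_j)·cross = 36.5·423.7500 = 15466.8750
edge 3: (17.5,37.5)→(13.5,35)  cross = 17.5·35 − 13.5·37.5 = 106.2500; (r_i+r_j)·cross = 31·106.2500 = 3293.7500
edge 4: (13.5,35)→(6.5,10.5)  cross = 13.5·10.5 − 6.5·35 = -85.7500; (r_i+r_j)·cross = 20·-85.7500 = -1715.0000
Σcross = 533.5000 → A = |Σcross|/2 = 266.7500 mm²
Σ(r_i+r_j)·cross = 22588.5000 → first moment M = |Σ|/6 = 3764.7500
R_c = M/A = 3764.7500/266.7500 = 14.1134 mm
θ = 261° = 4.555309 rad
V = θ·R_c·A = 4.555309·14.1134·266.7500 = 17149.601 mm³

Volume = 17149.601 mm³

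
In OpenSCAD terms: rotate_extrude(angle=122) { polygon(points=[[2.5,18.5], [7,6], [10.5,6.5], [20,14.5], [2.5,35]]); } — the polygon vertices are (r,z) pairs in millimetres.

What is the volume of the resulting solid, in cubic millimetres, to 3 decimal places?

Volume = 4972.895 mm³

Profile (r,z), 5 vertices: (2.5,18.5) (7,6) (10.5,6.5) (20,14.5) (2.5,35)
edge 0: (2.5,18.5)→(7,6)  cross = 2.5·6 − 7·18.5 = -114.5000; (r_i+r_j)·cross = 9.5·-114.5000 = -1087.7500
edge 1: (7,6)→(10.5,6.5)  cross = 7·6.5 − 10.5·6 = -17.5000; (r_i+r_j)·cross = 17.5·-17.5000 = -306.2500
edge 2: (10.5,6.5)→(20,14.5)  cross = 10.5·14.5 − 20·6.5 = 22.2500; (r_i+r_j)·cross = 30.5·22.2500 = 678.6250
edge 3: (20,14.5)→(2.5,35)  cross = 20·35 − 2.5·14.5 = 663.7500; (r_i+r_j)·cross = 22.5·663.7500 = 14934.3750
edge 4: (2.5,35)→(2.5,18.5)  cross = 2.5·18.5 − 2.5·35 = -41.2500; (r_i+r_j)·cross = 5·-41.2500 = -206.2500
Σcross = 512.7500 → A = |Σcross|/2 = 256.3750 mm²
Σ(r_i+r_j)·cross = 14012.7500 → first moment M = |Σ|/6 = 2335.4583
R_c = M/A = 2335.4583/256.3750 = 9.1095 mm
θ = 122° = 2.129302 rad
V = θ·R_c·A = 2.129302·9.1095·256.3750 = 4972.895 mm³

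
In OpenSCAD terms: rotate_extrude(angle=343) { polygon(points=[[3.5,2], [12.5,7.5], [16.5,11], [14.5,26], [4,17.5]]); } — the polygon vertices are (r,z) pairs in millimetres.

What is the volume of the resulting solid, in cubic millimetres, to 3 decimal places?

Volume = 11119.137 mm³

Profile (r,z), 5 vertices: (3.5,2) (12.5,7.5) (16.5,11) (14.5,26) (4,17.5)
edge 0: (3.5,2)→(12.5,7.5)  cross = 3.5·7.5 − 12.5·2 = 1.2500; (r_i+r_j)·cross = 16·1.2500 = 20.0000
edge 1: (12.5,7.5)→(16.5,11)  cross = 12.5·11 − 16.5·7.5 = 13.7500; (r_i+r_j)·cross = 29·13.7500 = 398.7500
edge 2: (16.5,11)→(14.5,26)  cross = 16.5·26 − 14.5·11 = 269.5000; (r_i+r_j)·cross = 31·269.5000 = 8354.5000
edge 3: (14.5,26)→(4,17.5)  cross = 14.5·17.5 − 4·26 = 149.7500; (r_i+r_j)·cross = 18.5·149.7500 = 2770.3750
edge 4: (4,17.5)→(3.5,2)  cross = 4·2 − 3.5·17.5 = -53.2500; (r_i+r_j)·cross = 7.5·-53.2500 = -399.3750
Σcross = 381.0000 → A = |Σcross|/2 = 190.5000 mm²
Σ(r_i+r_j)·cross = 11144.2500 → first moment M = |Σ|/6 = 1857.3750
R_c = M/A = 1857.3750/190.5000 = 9.7500 mm
θ = 343° = 5.986479 rad
V = θ·R_c·A = 5.986479·9.7500·190.5000 = 11119.137 mm³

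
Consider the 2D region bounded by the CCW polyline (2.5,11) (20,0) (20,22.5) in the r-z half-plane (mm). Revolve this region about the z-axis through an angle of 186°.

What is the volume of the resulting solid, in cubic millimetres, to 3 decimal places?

Volume = 9054.168 mm³

Profile (r,z), 3 vertices: (2.5,11) (20,0) (20,22.5)
edge 0: (2.5,11)→(20,0)  cross = 2.5·0 − 20·11 = -220.0000; (r_i+r_j)·cross = 22.5·-220.0000 = -4950.0000
edge 1: (20,0)→(20,22.5)  cross = 20·22.5 − 20·0 = 450.0000; (r_i+r_j)·cross = 40·450.0000 = 18000.0000
edge 2: (20,22.5)→(2.5,11)  cross = 20·11 − 2.5·22.5 = 163.7500; (r_i+r_j)·cross = 22.5·163.7500 = 3684.3750
Σcross = 393.7500 → A = |Σcross|/2 = 196.8750 mm²
Σ(r_i+r_j)·cross = 16734.3750 → first moment M = |Σ|/6 = 2789.0625
R_c = M/A = 2789.0625/196.8750 = 14.1667 mm
θ = 186° = 3.246312 rad
V = θ·R_c·A = 3.246312·14.1667·196.8750 = 9054.168 mm³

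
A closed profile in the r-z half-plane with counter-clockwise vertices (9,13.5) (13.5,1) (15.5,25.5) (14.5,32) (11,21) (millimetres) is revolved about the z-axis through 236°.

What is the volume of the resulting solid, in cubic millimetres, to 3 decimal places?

Profile (r,z), 5 vertices: (9,13.5) (13.5,1) (15.5,25.5) (14.5,32) (11,21)
edge 0: (9,13.5)→(13.5,1)  cross = 9·1 − 13.5·13.5 = -173.2500; (r_i+r_j)·cross = 22.5·-173.2500 = -3898.1250
edge 1: (13.5,1)→(15.5,25.5)  cross = 13.5·25.5 − 15.5·1 = 328.7500; (r_i+r_j)·cross = 29·328.7500 = 9533.7500
edge 2: (15.5,25.5)→(14.5,32)  cross = 15.5·32 − 14.5·25.5 = 126.2500; (r_i+r_j)·cross = 30·126.2500 = 3787.5000
edge 3: (14.5,32)→(11,21)  cross = 14.5·21 − 11·32 = -47.5000; (r_i+r_j)·cross = 25.5·-47.5000 = -1211.2500
edge 4: (11,21)→(9,13.5)  cross = 11·13.5 − 9·21 = -40.5000; (r_i+r_j)·cross = 20·-40.5000 = -810.0000
Σcross = 193.7500 → A = |Σcross|/2 = 96.8750 mm²
Σ(r_i+r_j)·cross = 7401.8750 → first moment M = |Σ|/6 = 1233.6458
R_c = M/A = 1233.6458/96.8750 = 12.7344 mm
θ = 236° = 4.118977 rad
V = θ·R_c·A = 4.118977·12.7344·96.8750 = 5081.359 mm³

Volume = 5081.359 mm³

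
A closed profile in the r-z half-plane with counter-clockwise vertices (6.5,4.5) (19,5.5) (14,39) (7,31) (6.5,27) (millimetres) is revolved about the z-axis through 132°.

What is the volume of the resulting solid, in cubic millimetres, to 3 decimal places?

Profile (r,z), 5 vertices: (6.5,4.5) (19,5.5) (14,39) (7,31) (6.5,27)
edge 0: (6.5,4.5)→(19,5.5)  cross = 6.5·5.5 − 19·4.5 = -49.7500; (r_i+r_j)·cross = 25.5·-49.7500 = -1268.6250
edge 1: (19,5.5)→(14,39)  cross = 19·39 − 14·5.5 = 664.0000; (r_i+r_j)·cross = 33·664.0000 = 21912.0000
edge 2: (14,39)→(7,31)  cross = 14·31 − 7·39 = 161.0000; (r_i+r_j)·cross = 21·161.0000 = 3381.0000
edge 3: (7,31)→(6.5,27)  cross = 7·27 − 6.5·31 = -12.5000; (r_i+r_j)·cross = 13.5·-12.5000 = -168.7500
edge 4: (6.5,27)→(6.5,4.5)  cross = 6.5·4.5 − 6.5·27 = -146.2500; (r_i+r_j)·cross = 13·-146.2500 = -1901.2500
Σcross = 616.5000 → A = |Σcross|/2 = 308.2500 mm²
Σ(r_i+r_j)·cross = 21954.3750 → first moment M = |Σ|/6 = 3659.0625
R_c = M/A = 3659.0625/308.2500 = 11.8704 mm
θ = 132° = 2.303835 rad
V = θ·R_c·A = 2.303835·11.8704·308.2500 = 8429.875 mm³

Volume = 8429.875 mm³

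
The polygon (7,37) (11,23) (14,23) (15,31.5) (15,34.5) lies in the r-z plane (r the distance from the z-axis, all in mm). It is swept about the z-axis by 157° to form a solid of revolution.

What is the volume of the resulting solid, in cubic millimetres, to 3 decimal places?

Profile (r,z), 5 vertices: (7,37) (11,23) (14,23) (15,31.5) (15,34.5)
edge 0: (7,37)→(11,23)  cross = 7·23 − 11·37 = -246.0000; (r_i+r_j)·cross = 18·-246.0000 = -4428.0000
edge 1: (11,23)→(14,23)  cross = 11·23 − 14·23 = -69.0000; (r_i+r_j)·cross = 25·-69.0000 = -1725.0000
edge 2: (14,23)→(15,31.5)  cross = 14·31.5 − 15·23 = 96.0000; (r_i+r_j)·cross = 29·96.0000 = 2784.0000
edge 3: (15,31.5)→(15,34.5)  cross = 15·34.5 − 15·31.5 = 45.0000; (r_i+r_j)·cross = 30·45.0000 = 1350.0000
edge 4: (15,34.5)→(7,37)  cross = 15·37 − 7·34.5 = 313.5000; (r_i+r_j)·cross = 22·313.5000 = 6897.0000
Σcross = 139.5000 → A = |Σcross|/2 = 69.7500 mm²
Σ(r_i+r_j)·cross = 4878.0000 → first moment M = |Σ|/6 = 813.0000
R_c = M/A = 813.0000/69.7500 = 11.6559 mm
θ = 157° = 2.740167 rad
V = θ·R_c·A = 2.740167·11.6559·69.7500 = 2227.756 mm³

Volume = 2227.756 mm³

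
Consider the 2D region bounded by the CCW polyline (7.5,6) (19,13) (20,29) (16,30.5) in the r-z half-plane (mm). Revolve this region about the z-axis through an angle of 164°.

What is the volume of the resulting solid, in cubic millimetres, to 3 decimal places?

Profile (r,z), 4 vertices: (7.5,6) (19,13) (20,29) (16,30.5)
edge 0: (7.5,6)→(19,13)  cross = 7.5·13 − 19·6 = -16.5000; (r_i+r_j)·cross = 26.5·-16.5000 = -437.2500
edge 1: (19,13)→(20,29)  cross = 19·29 − 20·13 = 291.0000; (r_i+r_j)·cross = 39·291.0000 = 11349.0000
edge 2: (20,29)→(16,30.5)  cross = 20·30.5 − 16·29 = 146.0000; (r_i+r_j)·cross = 36·146.0000 = 5256.0000
edge 3: (16,30.5)→(7.5,6)  cross = 16·6 − 7.5·30.5 = -132.7500; (r_i+r_j)·cross = 23.5·-132.7500 = -3119.6250
Σcross = 287.7500 → A = |Σcross|/2 = 143.8750 mm²
Σ(r_i+r_j)·cross = 13048.1250 → first moment M = |Σ|/6 = 2174.6875
R_c = M/A = 2174.6875/143.8750 = 15.1151 mm
θ = 164° = 2.862340 rad
V = θ·R_c·A = 2.862340·15.1151·143.8750 = 6224.695 mm³

Volume = 6224.695 mm³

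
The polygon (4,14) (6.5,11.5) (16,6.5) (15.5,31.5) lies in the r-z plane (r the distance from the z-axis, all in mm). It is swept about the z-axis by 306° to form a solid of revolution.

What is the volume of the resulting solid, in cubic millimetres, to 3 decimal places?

Volume = 9626.625 mm³

Profile (r,z), 4 vertices: (4,14) (6.5,11.5) (16,6.5) (15.5,31.5)
edge 0: (4,14)→(6.5,11.5)  cross = 4·11.5 − 6.5·14 = -45.0000; (r_i+r_j)·cross = 10.5·-45.0000 = -472.5000
edge 1: (6.5,11.5)→(16,6.5)  cross = 6.5·6.5 − 16·11.5 = -141.7500; (r_i+r_j)·cross = 22.5·-141.7500 = -3189.3750
edge 2: (16,6.5)→(15.5,31.5)  cross = 16·31.5 − 15.5·6.5 = 403.2500; (r_i+r_j)·cross = 31.5·403.2500 = 12702.3750
edge 3: (15.5,31.5)→(4,14)  cross = 15.5·14 − 4·31.5 = 91.0000; (r_i+r_j)·cross = 19.5·91.0000 = 1774.5000
Σcross = 307.5000 → A = |Σcross|/2 = 153.7500 mm²
Σ(r_i+r_j)·cross = 10815.0000 → first moment M = |Σ|/6 = 1802.5000
R_c = M/A = 1802.5000/153.7500 = 11.7236 mm
θ = 306° = 5.340708 rad
V = θ·R_c·A = 5.340708·11.7236·153.7500 = 9626.625 mm³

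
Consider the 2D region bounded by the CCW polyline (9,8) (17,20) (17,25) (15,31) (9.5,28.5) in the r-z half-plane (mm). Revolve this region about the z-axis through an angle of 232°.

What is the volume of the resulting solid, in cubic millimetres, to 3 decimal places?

Profile (r,z), 5 vertices: (9,8) (17,20) (17,25) (15,31) (9.5,28.5)
edge 0: (9,8)→(17,20)  cross = 9·20 − 17·8 = 44.0000; (r_i+r_j)·cross = 26·44.0000 = 1144.0000
edge 1: (17,20)→(17,25)  cross = 17·25 − 17·20 = 85.0000; (r_i+r_j)·cross = 34·85.0000 = 2890.0000
edge 2: (17,25)→(15,31)  cross = 17·31 − 15·25 = 152.0000; (r_i+r_j)·cross = 32·152.0000 = 4864.0000
edge 3: (15,31)→(9.5,28.5)  cross = 15·28.5 − 9.5·31 = 133.0000; (r_i+r_j)·cross = 24.5·133.0000 = 3258.5000
edge 4: (9.5,28.5)→(9,8)  cross = 9.5·8 − 9·28.5 = -180.5000; (r_i+r_j)·cross = 18.5·-180.5000 = -3339.2500
Σcross = 233.5000 → A = |Σcross|/2 = 116.7500 mm²
Σ(r_i+r_j)·cross = 8817.2500 → first moment M = |Σ|/6 = 1469.5417
R_c = M/A = 1469.5417/116.7500 = 12.5871 mm
θ = 232° = 4.049164 rad
V = θ·R_c·A = 4.049164·12.5871·116.7500 = 5950.415 mm³

Volume = 5950.415 mm³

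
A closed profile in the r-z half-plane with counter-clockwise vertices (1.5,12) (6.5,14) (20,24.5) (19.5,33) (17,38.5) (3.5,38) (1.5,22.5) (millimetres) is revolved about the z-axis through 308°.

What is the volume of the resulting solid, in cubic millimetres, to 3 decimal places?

Volume = 18824.505 mm³

Profile (r,z), 7 vertices: (1.5,12) (6.5,14) (20,24.5) (19.5,33) (17,38.5) (3.5,38) (1.5,22.5)
edge 0: (1.5,12)→(6.5,14)  cross = 1.5·14 − 6.5·12 = -57.0000; (r_i+r_j)·cross = 8·-57.0000 = -456.0000
edge 1: (6.5,14)→(20,24.5)  cross = 6.5·24.5 − 20·14 = -120.7500; (r_i+r_j)·cross = 26.5·-120.7500 = -3199.8750
edge 2: (20,24.5)→(19.5,33)  cross = 20·33 − 19.5·24.5 = 182.2500; (r_i+r_j)·cross = 39.5·182.2500 = 7198.8750
edge 3: (19.5,33)→(17,38.5)  cross = 19.5·38.5 − 17·33 = 189.7500; (r_i+r_j)·cross = 36.5·189.7500 = 6925.8750
edge 4: (17,38.5)→(3.5,38)  cross = 17·38 − 3.5·38.5 = 511.2500; (r_i+r_j)·cross = 20.5·511.2500 = 10480.6250
edge 5: (3.5,38)→(1.5,22.5)  cross = 3.5·22.5 − 1.5·38 = 21.7500; (r_i+r_j)·cross = 5·21.7500 = 108.7500
edge 6: (1.5,22.5)→(1.5,12)  cross = 1.5·12 − 1.5·22.5 = -15.7500; (r_i+r_j)·cross = 3·-15.7500 = -47.2500
Σcross = 711.5000 → A = |Σcross|/2 = 355.7500 mm²
Σ(r_i+r_j)·cross = 21011.0000 → first moment M = |Σ|/6 = 3501.8333
R_c = M/A = 3501.8333/355.7500 = 9.8435 mm
θ = 308° = 5.375614 rad
V = θ·R_c·A = 5.375614·9.8435·355.7500 = 18824.505 mm³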